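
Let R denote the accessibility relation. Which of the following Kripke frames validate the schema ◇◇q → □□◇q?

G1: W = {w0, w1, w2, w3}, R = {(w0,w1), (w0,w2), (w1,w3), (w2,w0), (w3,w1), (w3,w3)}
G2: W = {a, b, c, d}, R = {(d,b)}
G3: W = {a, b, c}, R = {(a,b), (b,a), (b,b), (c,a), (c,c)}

G2

The schema corresponds to a generalized confluence (Geach) condition: ∀x ∀y ∀z ((xR²y ∧ xR²z) → ∃w (y = w ∧ zRw)).
G1: fails — w0R²w0, w0R²w0 but no w with w0=w and w0Rw.
G2: satisfies the condition.
G3: fails — aR²a, aR²a but no w with a=w and aRw.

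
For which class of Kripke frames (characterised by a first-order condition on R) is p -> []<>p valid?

symmetry

This schema is the B axiom.
Its frame correspondent is symmetry — forall x forall y (Rxy -> Ryx).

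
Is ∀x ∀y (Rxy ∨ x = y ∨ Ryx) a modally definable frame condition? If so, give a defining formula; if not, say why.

No

Modal frame validity is preserved under disjoint unions.
Take 3 disjoint single-world reflexive frames: each is trivially connected, but their disjoint union has 3 worlds with no edge between distinct components, so it is not connected.
So no modal formula (or set of formulas) defines exactly the connected frames.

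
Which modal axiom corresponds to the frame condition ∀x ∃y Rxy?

□r → ◇r

The condition is seriality. The D schema □r → ◇r defines it.
Suppose □r→◇r is valid. At any x set V(r)=W. Then □r at x, so ◇r at x, so x has a successor.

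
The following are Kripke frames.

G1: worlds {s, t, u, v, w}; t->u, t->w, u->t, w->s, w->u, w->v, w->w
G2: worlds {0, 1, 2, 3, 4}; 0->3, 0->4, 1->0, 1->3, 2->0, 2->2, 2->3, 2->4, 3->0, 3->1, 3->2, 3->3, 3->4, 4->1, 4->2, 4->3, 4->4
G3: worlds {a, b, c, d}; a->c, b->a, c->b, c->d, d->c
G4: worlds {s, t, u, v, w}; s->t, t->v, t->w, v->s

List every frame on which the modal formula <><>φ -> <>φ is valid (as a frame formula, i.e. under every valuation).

none

The schema corresponds to transitivity: forall x forall y forall z (Rxy & Ryz -> Rxz).
G1: fails — Rwu and Rut but not Rwt.
G2: fails — R10 and R04 but not R14.
G3: fails — Rcd and Rdc but not Rcc.
G4: fails — Rvs and Rst but not Rvt.
Valid on no frame.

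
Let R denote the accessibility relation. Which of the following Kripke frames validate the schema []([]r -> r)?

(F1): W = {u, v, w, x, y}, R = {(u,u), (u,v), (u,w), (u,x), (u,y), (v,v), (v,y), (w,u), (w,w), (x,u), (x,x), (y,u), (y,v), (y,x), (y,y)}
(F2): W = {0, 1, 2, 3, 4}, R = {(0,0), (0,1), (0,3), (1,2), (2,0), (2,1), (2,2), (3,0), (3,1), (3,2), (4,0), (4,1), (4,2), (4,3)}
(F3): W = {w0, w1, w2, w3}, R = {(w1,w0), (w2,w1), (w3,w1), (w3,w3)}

Frame correspondent (Sahlqvist): forall x forall y (Rxy -> Ryy) — i.e. shift-reflexivity.
(F1): ✓.
(F2): fails — R31 but not R11.
(F3): fails — Rw1w0 but not Rw0w0.
Valid on: (F1).

(F1)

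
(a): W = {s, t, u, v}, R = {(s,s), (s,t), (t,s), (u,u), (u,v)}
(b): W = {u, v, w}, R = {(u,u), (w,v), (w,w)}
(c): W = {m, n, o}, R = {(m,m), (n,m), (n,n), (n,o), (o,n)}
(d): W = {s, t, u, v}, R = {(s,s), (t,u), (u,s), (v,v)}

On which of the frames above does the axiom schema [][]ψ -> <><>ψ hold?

(c), (d)

This is the axiom for a generalized confluence (Geach) condition; its first-order frame correspondent is forall x exists w (x R^2 w & x R^2 w).
(a): fails — at v but no w with vR²w and vR²w.
(b): fails — at v but no t with vR²t and vR²t.
(c): ✓.
(d): ✓.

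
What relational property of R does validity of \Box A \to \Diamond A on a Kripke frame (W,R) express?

seriality: \forall x \exists y Rxy

Suppose □A→◇A is valid. At any x set V(A)=W. Then □A at x, so ◇A at x, so x has a successor.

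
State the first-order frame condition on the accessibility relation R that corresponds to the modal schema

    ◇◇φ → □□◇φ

∀x ∀y ∀z ((xR²y ∧ xR²z) → ∃w (y = w ∧ zRw))

This is a Sahlqvist (Geach-type) schema ◇^2□^0φ → □^2◇^1φ.
Minimal-valuation argument: fix x; take any y with xR^2y and any z with xR^2z. Set V(φ) to the set of worlds R-reachable from y in exactly 0 steps. Then □^0φ holds at y, so the antecedent holds at x; validity forces ◇^1φ at z, giving a w with zR^1w and yR^0w.
First-order correspondent: ∀x ∀y ∀z ((xR²y ∧ xR²z) → ∃w (y = w ∧ zRw)).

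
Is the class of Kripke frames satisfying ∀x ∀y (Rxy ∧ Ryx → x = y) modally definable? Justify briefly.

Not definable by any modal formula

Modal frame validity is preserved under surjective bounded morphisms.
The 4-cycle (worlds 0,1,2,3 with 0→1→2→3→0) is antisymmetric. Sending even-indexed worlds to a and odd-indexed worlds to b is a surjective bounded morphism onto the two-world frame with a↔b, which is not antisymmetric.
So the class is not modally definable.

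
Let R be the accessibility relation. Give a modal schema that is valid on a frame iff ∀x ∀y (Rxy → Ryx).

A defining formula is ψ → □◇ψ (the B axiom).
Suppose ψ→□◇ψ is valid. Take Rxy and set V(ψ)={x}. Then ψ at x, so □◇ψ at x, so ◇ψ at y, so some z with Ryz has ψ; z=x, i.e. Ryx.

ψ → □◇ψ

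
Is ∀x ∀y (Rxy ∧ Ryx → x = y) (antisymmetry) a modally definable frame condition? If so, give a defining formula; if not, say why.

No

Modal frame validity is preserved under surjective bounded morphisms.
The 4-cycle (worlds a,b,c,d with a→b→c→d→a) is antisymmetric. Sending even-indexed worlds to s and odd-indexed worlds to t is a surjective bounded morphism onto the two-world frame with s↔t, which is not antisymmetric.
So the class is not modally definable.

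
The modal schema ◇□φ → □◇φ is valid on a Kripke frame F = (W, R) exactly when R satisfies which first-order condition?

convergence: ∀x ∀y ∀z (Rxy ∧ Rxz → ∃w (Ryw ∧ Rzw))

Suppose ◇□φ→□◇φ is valid. Take Rxy, Rxz and set V(φ)={w : Ryw}. Then □φ at y so ◇□φ at x, so □◇φ at x, so ◇φ at z, giving w with Rzw and Ryw.
Conversely, any frame satisfying ∀x ∀y ∀z (Rxy ∧ Rxz → ∃w (Ryw ∧ Rzw)) validates the schema.
Frame condition: ∀x ∀y ∀z (Rxy ∧ Rxz → ∃w (Ryw ∧ Rzw)).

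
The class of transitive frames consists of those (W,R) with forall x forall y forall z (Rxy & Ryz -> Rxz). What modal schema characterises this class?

The condition is transitivity. The 4 schema □ψ → □□ψ defines it.
Suppose □ψ→□□ψ is valid. Take Rxy, Ryz and set V(ψ)={w : Rxw}. Then □ψ at x, so □□ψ at x, so □ψ at y, so ψ at z, i.e. Rxz.

□ψ → □□ψ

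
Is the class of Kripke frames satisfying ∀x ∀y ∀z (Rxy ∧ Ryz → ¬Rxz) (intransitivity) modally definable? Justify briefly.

Any modally definable frame class is closed under surjective bounded morphisms.
The 7-cycle (worlds 0,1,2,3,4,5,6 with 0→1→2→3→4→5→6→0) is intransitive. Mapping every world to a single reflexive point • is a surjective bounded morphism; the reflexive point is not intransitive (R••∧R•• but R••).
So the class is not modally definable.

No — not modally definable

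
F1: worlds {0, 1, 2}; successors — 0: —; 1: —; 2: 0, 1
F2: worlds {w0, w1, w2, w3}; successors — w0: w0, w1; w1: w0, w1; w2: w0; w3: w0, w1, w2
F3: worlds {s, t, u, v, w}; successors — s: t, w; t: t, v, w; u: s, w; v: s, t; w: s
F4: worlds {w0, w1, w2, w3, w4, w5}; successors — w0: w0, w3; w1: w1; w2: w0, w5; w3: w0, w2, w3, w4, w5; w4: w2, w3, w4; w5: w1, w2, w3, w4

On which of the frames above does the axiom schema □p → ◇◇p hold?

F2, F4

The schema corresponds to a generalized confluence (Geach) condition: ∀x ∃w (xRw ∧ xR²w).
F1: fails — at 0 but no w with 0Rw and 0R²w.
F2: ✓.
F3: fails — at w but no w* with wRw* and wR²w*.
F4: ✓.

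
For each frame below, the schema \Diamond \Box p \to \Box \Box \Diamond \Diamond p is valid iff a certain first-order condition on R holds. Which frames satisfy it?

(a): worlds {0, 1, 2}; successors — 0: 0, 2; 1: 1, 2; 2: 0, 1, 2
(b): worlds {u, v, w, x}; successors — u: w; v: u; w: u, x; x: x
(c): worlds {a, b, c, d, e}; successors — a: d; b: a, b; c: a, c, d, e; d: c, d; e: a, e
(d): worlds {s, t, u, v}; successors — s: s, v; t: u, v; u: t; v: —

(a)

Frame correspondent (Sahlqvist): \forall x \forall y \forall z ((xRy \wedge x R^2 z) \to \exists w (yRw \wedge z R^2 w)) — i.e. a generalized confluence (Geach) condition.
(a): holds.
(b): fails — wRu, wR²x but no t with uRt and xR²t.
(c): fails — bRb, bR²a but no w with bRw and aR²w.
(d): fails — sRs, sR²v but no w with sRw and vR²w.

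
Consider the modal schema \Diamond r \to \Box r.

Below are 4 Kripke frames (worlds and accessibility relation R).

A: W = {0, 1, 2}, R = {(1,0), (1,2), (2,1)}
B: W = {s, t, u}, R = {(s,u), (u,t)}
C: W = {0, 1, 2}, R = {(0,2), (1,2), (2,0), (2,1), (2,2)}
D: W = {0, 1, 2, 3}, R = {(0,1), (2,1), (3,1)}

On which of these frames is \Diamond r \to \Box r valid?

Frame correspondent (Sahlqvist): \forall x \forall y \forall z (Rxy \wedge Rxz \to y = z) — i.e. partial functionality.
A: fails — 1 sees both 0 and 2.
B: condition met.
C: fails — 2 sees both 0 and 1.
D: condition met.

B, D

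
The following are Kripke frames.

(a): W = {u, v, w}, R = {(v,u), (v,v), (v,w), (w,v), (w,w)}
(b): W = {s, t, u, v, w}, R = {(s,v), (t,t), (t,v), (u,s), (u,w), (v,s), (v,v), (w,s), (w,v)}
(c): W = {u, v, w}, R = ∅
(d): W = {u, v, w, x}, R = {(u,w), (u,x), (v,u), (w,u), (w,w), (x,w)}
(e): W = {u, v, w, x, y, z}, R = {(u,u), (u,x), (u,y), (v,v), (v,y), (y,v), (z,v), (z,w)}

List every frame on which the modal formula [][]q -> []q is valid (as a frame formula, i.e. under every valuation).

Frame correspondent (Sahlqvist): forall x forall y (Rxy -> exists z (Rxz & Rzy)) — i.e. density.
(a): ✓.
(b): fails — Ruw but no z with Ruz and Rzw.
(c): ✓.
(d): fails — Rvu but no z with Rvz and Rzu.
(e): fails — Rzw but no t with Rzt and Rtw.

(a), (c)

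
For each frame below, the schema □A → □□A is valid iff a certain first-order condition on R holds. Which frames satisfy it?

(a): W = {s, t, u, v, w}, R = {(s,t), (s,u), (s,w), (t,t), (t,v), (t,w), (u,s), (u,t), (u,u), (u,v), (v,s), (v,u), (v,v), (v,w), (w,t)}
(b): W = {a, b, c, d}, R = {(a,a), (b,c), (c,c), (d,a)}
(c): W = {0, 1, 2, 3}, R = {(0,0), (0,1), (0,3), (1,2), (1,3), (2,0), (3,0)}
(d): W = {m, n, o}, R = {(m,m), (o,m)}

(b), (d)

This is the axiom for transitivity; its first-order frame correspondent is ∀x ∀y ∀z (Rxy ∧ Ryz → Rxz).
(a): fails — Ruv and Rvw but not Ruw.
(b): ✓.
(c): fails — R12 and R20 but not R10.
(d): ✓.
Valid on: (b), (d).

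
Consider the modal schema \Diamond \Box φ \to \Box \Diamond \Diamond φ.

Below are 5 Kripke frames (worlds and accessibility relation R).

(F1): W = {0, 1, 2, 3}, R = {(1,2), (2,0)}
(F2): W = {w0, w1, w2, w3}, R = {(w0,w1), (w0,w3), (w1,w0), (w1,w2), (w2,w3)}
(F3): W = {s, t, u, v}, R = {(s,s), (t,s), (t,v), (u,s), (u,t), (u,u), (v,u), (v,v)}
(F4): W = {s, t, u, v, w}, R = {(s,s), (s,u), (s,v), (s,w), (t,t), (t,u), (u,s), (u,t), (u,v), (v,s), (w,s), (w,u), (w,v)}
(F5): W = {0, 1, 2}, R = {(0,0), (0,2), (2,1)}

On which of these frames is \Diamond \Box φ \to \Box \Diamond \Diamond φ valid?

The schema corresponds to a generalized confluence (Geach) condition: \forall x \forall y \forall z ((xRy \wedge xRz) \to \exists w (yRw \wedge z R^2 w)).
(F1): fails — 1R2, 1R2 but no w with 2Rw and 2R²w.
(F2): fails — w0Rw1, w0Rw1 but no w with w1Rw and w1R²w.
(F3): fails — tRv, tRs but no w with vRw and sR²w.
(F4): satisfies the condition.
(F5): fails — 0R0, 0R2 but no w with 0Rw and 2R²w.
Valid on: (F4).

(F4)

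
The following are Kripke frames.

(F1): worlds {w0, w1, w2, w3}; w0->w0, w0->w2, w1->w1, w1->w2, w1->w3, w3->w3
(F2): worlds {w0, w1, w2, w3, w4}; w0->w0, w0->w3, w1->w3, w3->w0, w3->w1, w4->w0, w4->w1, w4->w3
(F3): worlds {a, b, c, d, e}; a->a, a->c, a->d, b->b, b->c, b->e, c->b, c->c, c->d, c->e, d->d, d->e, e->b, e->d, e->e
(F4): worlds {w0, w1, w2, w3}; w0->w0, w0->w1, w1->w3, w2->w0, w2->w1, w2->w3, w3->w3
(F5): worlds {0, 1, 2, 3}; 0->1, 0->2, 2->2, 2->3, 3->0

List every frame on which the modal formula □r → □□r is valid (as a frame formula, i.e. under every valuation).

The schema corresponds to transitivity: ∀x ∀y ∀z (Rxy ∧ Ryz → Rxz).
(F1): condition met.
(F2): fails — Rw3w1 and Rw1w3 but not Rw3w3.
(F3): fails — Rbc and Rcd but not Rbd.
(F4): fails — Rw0w1 and Rw1w3 but not Rw0w3.
(F5): fails — R02 and R23 but not R03.
Valid on: (F1).

(F1)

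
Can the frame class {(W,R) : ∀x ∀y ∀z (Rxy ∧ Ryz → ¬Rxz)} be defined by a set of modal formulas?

Any modally definable frame class is closed under surjective bounded morphisms.
The 7-cycle (worlds w0,w1,w2,w3,w4,w5,w6 with w0→w1→w2→w3→w4→w5→w6→w0) is intransitive. Mapping every world to a single reflexive point • is a surjective bounded morphism; the reflexive point is not intransitive (R••∧R•• but R••).
Hence intransitivity is not modally definable.

Not definable by any modal formula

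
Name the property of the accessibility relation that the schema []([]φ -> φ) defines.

Suppose □(□φ→φ) is valid. Take Rxy and set V(φ)={w : Ryw}. Then at y, □φ holds; since □(□φ→φ) at x, □φ→φ at y, so φ at y, i.e. Ryy.
Conversely, any frame satisfying forall x forall y (Rxy -> Ryy) validates the schema.
So the correspondent is shift-reflexivity.

shift-reflexivity: forall x forall y (Rxy -> Ryy)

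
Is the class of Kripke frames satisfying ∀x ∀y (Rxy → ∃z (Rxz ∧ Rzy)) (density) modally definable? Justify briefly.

Definable; □□q → □q defines it

Yes: it is density, defined by the C4 schema □□q → □q.
Suppose □□q→□q is valid. Take Rxy and set V(q)={w : xR²w}. Then □□q at x, so □q at x, so q at y, i.e. ∃z(Rxz∧Rzy).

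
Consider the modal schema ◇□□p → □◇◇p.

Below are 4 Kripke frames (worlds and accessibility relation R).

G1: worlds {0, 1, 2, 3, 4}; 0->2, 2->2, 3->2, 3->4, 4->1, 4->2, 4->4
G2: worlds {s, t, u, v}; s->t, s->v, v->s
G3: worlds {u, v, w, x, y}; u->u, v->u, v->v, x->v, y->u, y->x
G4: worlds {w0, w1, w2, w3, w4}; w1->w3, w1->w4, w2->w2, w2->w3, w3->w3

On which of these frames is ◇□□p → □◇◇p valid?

Frame correspondent (Sahlqvist): ∀x ∀y ∀z ((xRy ∧ xRz) → ∃w (yR²w ∧ zR²w)) — i.e. a generalized confluence (Geach) condition.
G1: fails — 4R1, 4R1 but no w with 1R²w and 1R²w.
G2: fails — sRt, sRt but no w with tR²w and tR²w.
G3: satisfies the condition.
G4: fails — w1Rw3, w1Rw4 but no w with w3R²w and w4R²w.
Valid on: G3.

G3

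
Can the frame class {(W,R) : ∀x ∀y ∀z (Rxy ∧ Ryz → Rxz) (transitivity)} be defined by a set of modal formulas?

Yes, by □p → □□p

This is a Sahlqvist condition; the 4 axiom □p → □□p defines it.
Suppose □p→□□p is valid. Take Rxy, Ryz and set V(p)={w : Rxw}. Then □p at x, so □□p at x, so □p at y, so p at z, i.e. Rxz.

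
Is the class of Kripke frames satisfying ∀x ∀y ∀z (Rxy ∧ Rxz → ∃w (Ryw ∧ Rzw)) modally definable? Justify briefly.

This is a Sahlqvist condition; the .2 axiom ◇□p → □◇p defines it.
Suppose ◇□p→□◇p is valid. Take Rxy, Rxz and set V(p)={w : Ryw}. Then □p at y so ◇□p at x, so □◇p at x, so ◇p at z, giving w with Rzw and Ryw.

Yes — defined by ◇□p → □◇p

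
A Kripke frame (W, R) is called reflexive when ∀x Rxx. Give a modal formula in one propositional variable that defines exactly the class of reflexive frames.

A defining formula is □q → q (the T axiom).
Suppose □q→q is valid. At any x set V(q)={w : Rxw}. Then □q holds at x, so q holds at x, i.e. Rxx.

□q → q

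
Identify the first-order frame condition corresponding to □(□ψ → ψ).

Shift-reflexivity

This is the T□ axiom.
Its frame correspondent is shift-reflexivity — ∀x ∀y (Rxy → Ryy).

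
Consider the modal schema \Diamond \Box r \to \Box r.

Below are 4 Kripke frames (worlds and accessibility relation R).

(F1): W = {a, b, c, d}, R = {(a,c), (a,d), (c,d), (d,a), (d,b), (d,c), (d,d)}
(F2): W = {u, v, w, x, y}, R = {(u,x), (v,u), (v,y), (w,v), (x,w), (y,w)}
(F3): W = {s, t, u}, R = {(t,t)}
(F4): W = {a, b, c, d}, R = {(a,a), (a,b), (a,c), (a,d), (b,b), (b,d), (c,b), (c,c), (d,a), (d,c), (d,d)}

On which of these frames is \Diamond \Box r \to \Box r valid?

Frame correspondent (Sahlqvist): \forall x \forall y \forall z (Rxy \wedge Rxz \to Ryz) — i.e. the Euclidean property.
(F1): fails — Rac and Rac but not Rcc.
(F2): fails — Rux and Rux but not Rxx.
(F3): ✓.
(F4): fails — Rab and Raa but not Rba.

(F3)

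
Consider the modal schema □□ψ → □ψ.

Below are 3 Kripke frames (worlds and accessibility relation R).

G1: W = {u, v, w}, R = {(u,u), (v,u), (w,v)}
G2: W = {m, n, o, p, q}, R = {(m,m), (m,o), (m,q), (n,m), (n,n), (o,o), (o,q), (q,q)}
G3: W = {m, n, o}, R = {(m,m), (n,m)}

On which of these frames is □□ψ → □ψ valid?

G2, G3

The schema corresponds to density: ∀x ∀y (Rxy → ∃z (Rxz ∧ Rzy)).
G1: fails — Rwv but no z with Rwz and Rzv.
G2: satisfies the condition.
G3: satisfies the condition.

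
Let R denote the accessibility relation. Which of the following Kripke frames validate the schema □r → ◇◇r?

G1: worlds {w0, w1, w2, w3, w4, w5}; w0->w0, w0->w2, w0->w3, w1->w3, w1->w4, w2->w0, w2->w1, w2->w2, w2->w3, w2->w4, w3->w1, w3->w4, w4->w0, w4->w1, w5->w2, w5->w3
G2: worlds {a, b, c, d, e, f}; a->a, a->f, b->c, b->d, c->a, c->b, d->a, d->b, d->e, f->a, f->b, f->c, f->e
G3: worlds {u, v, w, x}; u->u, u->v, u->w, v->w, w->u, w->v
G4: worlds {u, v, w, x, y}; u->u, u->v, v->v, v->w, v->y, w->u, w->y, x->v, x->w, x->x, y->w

G1

Frame correspondent (Sahlqvist): ∀x ∃w (xRw ∧ xR²w) — i.e. a generalized confluence (Geach) condition.
G1: ✓.
G2: fails — at b but no w with bRw and bR²w.
G3: fails — at v but no t with vRt and vR²t.
G4: fails — at y but no t with yRt and yR²t.
Valid on: G1.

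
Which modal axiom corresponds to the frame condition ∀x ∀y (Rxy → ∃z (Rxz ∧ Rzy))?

□□s → □s

This is density; the standard corresponding axiom is C4: □□s → □s.
Suppose □□s→□s is valid. Take Rxy and set V(s)={w : xR²w}. Then □□s at x, so □s at x, so s at y, i.e. ∃z(Rxz∧Rzy).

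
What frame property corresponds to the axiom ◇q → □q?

This is the CD axiom.
Its frame correspondent is partial functionality — ∀x ∀y ∀z (Rxy ∧ Rxz → y = z).

Partial functionality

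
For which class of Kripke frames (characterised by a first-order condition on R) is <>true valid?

◇⊤ holds at w iff w has a successor, so frame-validity of ◇⊤ is exactly seriality. Equivalently via □ψ → ◇ψ:
Suppose □ψ→◇ψ is valid. At any x set V(ψ)=W. Then □ψ at x, so ◇ψ at x, so x has a successor.
Conversely, on a frame with seriality the schema holds at every world under every valuation.
So the correspondent is seriality.

Seriality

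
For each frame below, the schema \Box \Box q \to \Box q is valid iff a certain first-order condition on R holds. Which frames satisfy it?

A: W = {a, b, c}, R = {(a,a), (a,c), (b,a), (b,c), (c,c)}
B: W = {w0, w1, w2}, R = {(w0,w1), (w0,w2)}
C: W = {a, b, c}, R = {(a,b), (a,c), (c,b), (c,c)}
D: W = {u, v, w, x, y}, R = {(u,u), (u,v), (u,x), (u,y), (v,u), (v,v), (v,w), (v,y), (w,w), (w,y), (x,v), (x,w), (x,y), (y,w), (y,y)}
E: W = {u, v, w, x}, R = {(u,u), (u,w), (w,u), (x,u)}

This is the axiom for density; its first-order frame correspondent is \forall x \forall y (Rxy \to \exists z (Rxz \wedge Rzy)).
A: ✓.
B: fails — Rw0w1 but no z with Rw0z and Rzw1.
C: ✓.
D: ✓.
E: ✓.
Valid on: A, C, D, E.

A, C, D, E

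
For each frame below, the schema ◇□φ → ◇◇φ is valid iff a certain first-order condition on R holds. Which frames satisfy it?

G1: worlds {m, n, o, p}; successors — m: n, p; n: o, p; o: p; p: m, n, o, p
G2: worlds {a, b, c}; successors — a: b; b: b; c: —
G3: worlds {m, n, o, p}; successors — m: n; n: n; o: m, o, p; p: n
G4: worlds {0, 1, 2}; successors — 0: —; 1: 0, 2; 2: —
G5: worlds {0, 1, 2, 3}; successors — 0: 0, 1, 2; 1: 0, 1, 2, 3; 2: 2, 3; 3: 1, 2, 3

G1, G2, G3, G5

The schema corresponds to a generalized confluence (Geach) condition: ∀x ∀y (xRy → ∃w (yRw ∧ xR²w)).
G1: ✓.
G2: ✓.
G3: ✓.
G4: fails — 1R0 but no w with 0Rw and 1R²w.
G5: ✓.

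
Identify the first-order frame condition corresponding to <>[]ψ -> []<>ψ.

Suppose ◇□ψ→□◇ψ is valid. Take Rxy, Rxz and set V(ψ)={w : Ryw}. Then □ψ at y so ◇□ψ at x, so □◇ψ at x, so ◇ψ at z, giving w with Rzw and Ryw.
The converse is a direct semantic check.
Frame condition: forall x forall y forall z (Rxy & Rxz -> exists w (Ryw & Rzw)).

convergence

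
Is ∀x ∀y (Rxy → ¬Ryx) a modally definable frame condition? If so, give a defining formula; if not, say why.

Modal frame validity is preserved under surjective bounded morphisms.
The 3-cycle (worlds s,t,u with s→t→u→s) is asymmetric. Mapping every world to a single reflexive point • is a surjective bounded morphism, and the reflexive point is not asymmetric (R•• but asymmetry requires ¬R••).
Hence asymmetry is not modally definable.

No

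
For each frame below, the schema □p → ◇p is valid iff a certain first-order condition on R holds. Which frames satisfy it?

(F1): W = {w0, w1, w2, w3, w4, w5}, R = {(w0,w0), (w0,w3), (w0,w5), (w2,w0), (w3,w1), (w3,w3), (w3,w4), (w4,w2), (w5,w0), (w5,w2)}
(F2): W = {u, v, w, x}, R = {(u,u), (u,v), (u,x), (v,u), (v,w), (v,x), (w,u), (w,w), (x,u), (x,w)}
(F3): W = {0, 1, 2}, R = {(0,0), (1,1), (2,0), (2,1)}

(F2), (F3)

Frame correspondent (Sahlqvist): ∀x ∃y Rxy — i.e. seriality.
(F1): fails — world w1 has no successor.
(F2): ✓.
(F3): ✓.
Valid on: (F2), (F3).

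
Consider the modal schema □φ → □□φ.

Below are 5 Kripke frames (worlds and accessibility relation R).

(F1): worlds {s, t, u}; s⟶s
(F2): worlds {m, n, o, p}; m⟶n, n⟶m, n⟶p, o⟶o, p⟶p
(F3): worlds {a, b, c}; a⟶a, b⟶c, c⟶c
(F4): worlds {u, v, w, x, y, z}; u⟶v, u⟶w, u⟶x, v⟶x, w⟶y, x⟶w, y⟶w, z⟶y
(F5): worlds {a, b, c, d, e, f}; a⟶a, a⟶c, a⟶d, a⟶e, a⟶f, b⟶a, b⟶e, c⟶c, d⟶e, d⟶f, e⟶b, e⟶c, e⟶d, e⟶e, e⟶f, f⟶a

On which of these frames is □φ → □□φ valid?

(F1), (F3)

This is the axiom for transitivity; its first-order frame correspondent is ∀x ∀y ∀z (Rxy ∧ Ryz → Rxz).
(F1): holds.
(F2): fails — Rnm and Rmn but not Rnn.
(F3): holds.
(F4): fails — Rxw and Rwy but not Rxy.
(F5): fails — Rde and Reb but not Rdb.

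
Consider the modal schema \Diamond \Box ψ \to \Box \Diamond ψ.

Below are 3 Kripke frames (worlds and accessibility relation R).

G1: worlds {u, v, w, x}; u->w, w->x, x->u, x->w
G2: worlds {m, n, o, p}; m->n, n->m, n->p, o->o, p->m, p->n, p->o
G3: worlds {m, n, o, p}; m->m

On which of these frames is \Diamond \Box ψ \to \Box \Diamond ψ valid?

The schema corresponds to convergence: \forall x \forall y \forall z (Rxy \wedge Rxz \to \exists w (Ryw \wedge Rzw)).
G1: fails — Rxw and Rxu but w and u have no common successor.
G2: fails — Rpm and Rpn but m and n have no common successor.
G3: condition met.
Valid on: G3.

G3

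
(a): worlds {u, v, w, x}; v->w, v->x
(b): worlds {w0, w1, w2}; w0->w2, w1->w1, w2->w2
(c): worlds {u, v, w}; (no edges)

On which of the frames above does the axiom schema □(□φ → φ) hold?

(b), (c)

The schema corresponds to shift-reflexivity: ∀x ∀y (Rxy → Ryy).
(a): fails — Rvx but not Rxx.
(b): ✓.
(c): ✓.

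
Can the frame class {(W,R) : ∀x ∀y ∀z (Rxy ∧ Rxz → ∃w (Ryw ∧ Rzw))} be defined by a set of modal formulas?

Yes: it is convergence, defined by the .2 schema ◇□q → □◇q.
Suppose ◇□q→□◇q is valid. Take Rxy, Rxz and set V(q)={w : Ryw}. Then □q at y so ◇□q at x, so □◇q at x, so ◇q at z, giving w with Rzw and Ryw.

Definable; ◇□q → □◇q defines it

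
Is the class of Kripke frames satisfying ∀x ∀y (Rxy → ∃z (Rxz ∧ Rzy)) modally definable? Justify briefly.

Yes: it is density, defined by the C4 schema □□p → □p.
Suppose □□p→□p is valid. Take Rxy and set V(p)={w : xR²w}. Then □□p at x, so □p at x, so p at y, i.e. ∃z(Rxz∧Rzy).

Yes — defined by □□p → □p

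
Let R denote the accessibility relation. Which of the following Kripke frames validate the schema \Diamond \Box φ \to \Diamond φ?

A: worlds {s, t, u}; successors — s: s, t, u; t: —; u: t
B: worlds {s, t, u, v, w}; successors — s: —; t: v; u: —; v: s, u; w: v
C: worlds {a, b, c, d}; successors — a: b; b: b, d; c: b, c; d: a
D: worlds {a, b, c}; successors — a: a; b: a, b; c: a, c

D

Frame correspondent (Sahlqvist): \forall x \forall y (xRy \to \exists w (yRw \wedge xRw)) — i.e. a generalized confluence (Geach) condition.
A: fails — sRt but no w with tRw and sRw.
B: fails — tRv but no w* with vRw* and tRw*.
C: fails — bRd but no w with dRw and bRw.
D: holds.
Valid on: D.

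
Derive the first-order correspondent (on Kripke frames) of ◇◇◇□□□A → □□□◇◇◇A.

This is a Sahlqvist (Geach-type) schema ◇^3□^3A → □^3◇^3A.
Minimal-valuation argument: fix x; take any y with xR^3y and any z with xR^3z. Set V(A) to the set of worlds R-reachable from y in exactly 3 steps. Then □^3A holds at y, so the antecedent holds at x; validity forces ◇^3A at z, giving a w with zR^3w and yR^3w.
First-order correspondent: ∀x ∀y ∀z ((xR³y ∧ xR³z) → ∃w (yR³w ∧ zR³w)).

∀x ∀y ∀z ((xR³y ∧ xR³z) → ∃w (yR³w ∧ zR³w))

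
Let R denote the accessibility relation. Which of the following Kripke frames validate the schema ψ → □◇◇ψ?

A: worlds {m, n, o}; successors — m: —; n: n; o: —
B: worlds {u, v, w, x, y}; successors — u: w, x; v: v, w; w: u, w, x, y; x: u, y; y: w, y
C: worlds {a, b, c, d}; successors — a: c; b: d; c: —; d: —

The schema corresponds to a generalized confluence (Geach) condition: ∀x ∀z (xRz → ∃w (x = w ∧ zR²w)).
A: ✓.
B: fails — uRx but no t with u=t and xR²t.
C: fails — aRc but no w with a=w and cR²w.

A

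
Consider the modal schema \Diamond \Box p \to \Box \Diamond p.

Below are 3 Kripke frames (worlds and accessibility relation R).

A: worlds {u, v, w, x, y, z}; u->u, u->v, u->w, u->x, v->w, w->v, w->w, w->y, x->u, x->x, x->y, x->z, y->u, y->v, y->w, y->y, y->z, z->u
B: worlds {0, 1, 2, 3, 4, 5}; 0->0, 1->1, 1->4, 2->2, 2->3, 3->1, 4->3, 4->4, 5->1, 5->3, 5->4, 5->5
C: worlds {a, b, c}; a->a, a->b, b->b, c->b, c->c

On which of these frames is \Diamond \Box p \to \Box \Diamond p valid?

C

Frame correspondent (Sahlqvist): \forall x \forall y \forall z (Rxy \wedge Rxz \to \exists w (Ryw \wedge Rzw)) — i.e. convergence.
A: fails — Ruv and Rux but v and x have no common successor.
B: fails — R23 and R22 but 3 and 2 have no common successor.
C: condition met.
Valid on: C.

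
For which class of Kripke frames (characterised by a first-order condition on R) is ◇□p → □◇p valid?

Suppose ◇□p→□◇p is valid. Take Rxy, Rxz and set V(p)={w : Ryw}. Then □p at y so ◇□p at x, so □◇p at x, so ◇p at z, giving w with Rzw and Ryw.

Convergence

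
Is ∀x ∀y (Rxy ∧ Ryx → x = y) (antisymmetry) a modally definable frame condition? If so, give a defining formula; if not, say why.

Modal frame validity is preserved under surjective bounded morphisms.
The 8-cycle (worlds s,t,u,v,w,x,y,z with s→t→u→v→w→x→y→z→s) is antisymmetric. Sending even-indexed worlds to • and odd-indexed worlds to ∘ is a surjective bounded morphism onto the two-world frame with •↔∘, which is not antisymmetric.
So the class is not modally definable.

Not definable by any modal formula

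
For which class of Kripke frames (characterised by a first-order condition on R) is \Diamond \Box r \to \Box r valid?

Replacing r by ¬r and contraposing gives the equivalent schema ◇r → □◇r.
Suppose ◇r→□◇r is valid. Take Rxy, Rxz and set V(r)={y}. Then ◇r at x, so □◇r at x, so ◇r at z, so some w with Rzw has r; w=y, i.e. Rzy. By symmetry of the argument, Ryz.
The converse is a direct semantic check.
So the correspondent is the Euclidean property.

the Euclidean property: \forall x \forall y \forall z (Rxy \wedge Rxz \to Ryz)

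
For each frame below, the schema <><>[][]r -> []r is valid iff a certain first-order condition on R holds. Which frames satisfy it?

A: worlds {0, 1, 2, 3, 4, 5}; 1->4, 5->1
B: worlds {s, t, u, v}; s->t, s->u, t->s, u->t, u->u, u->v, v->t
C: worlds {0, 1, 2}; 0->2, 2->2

Frame correspondent (Sahlqvist): forall x forall y forall z ((x R^2 y & xRz) -> exists w (y R^2 w & z = w)) — i.e. a generalized confluence (Geach) condition.
A: fails — 5R²4, 5R1 but no w with 4R²w and 1=w.
B: fails — sR²v, sRt but no w with vR²w and t=w.
C: ✓.

C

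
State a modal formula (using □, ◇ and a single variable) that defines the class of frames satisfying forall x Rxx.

The condition is reflexivity. The T schema □s → s defines it.
Suppose □s→s is valid. At any x set V(s)={w : Rxw}. Then □s holds at x, so s holds at x, i.e. Rxx.

□s → s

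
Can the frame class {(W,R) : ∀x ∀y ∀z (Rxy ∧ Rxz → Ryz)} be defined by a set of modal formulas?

Yes: it is the Euclidean property, defined by the 5 schema ◇r → □◇r.

Definable; ◇r → □◇r defines it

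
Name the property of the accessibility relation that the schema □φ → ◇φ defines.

This is the D axiom.
Its frame correspondent is seriality — ∀x ∃y Rxy.

seriality: ∀x ∃y Rxy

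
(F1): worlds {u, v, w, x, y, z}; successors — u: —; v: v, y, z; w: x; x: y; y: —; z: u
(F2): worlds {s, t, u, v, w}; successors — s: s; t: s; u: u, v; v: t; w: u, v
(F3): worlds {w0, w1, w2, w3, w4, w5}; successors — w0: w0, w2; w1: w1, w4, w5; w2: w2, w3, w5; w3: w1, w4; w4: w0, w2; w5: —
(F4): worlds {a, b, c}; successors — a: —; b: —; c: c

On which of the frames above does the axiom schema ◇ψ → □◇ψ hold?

This is the axiom for the Euclidean property; its first-order frame correspondent is ∀x ∀y ∀z (Rxy ∧ Rxz → Ryz).
(F1): fails — Rvz and Rvv but not Rzv.
(F2): fails — Ruv and Ruv but not Rvv.
(F3): fails — Rw0w2 and Rw0w0 but not Rw2w0.
(F4): satisfies the condition.

(F4)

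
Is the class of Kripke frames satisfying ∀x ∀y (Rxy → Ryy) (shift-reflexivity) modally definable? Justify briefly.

Definable; □(□q → q) defines it

The condition is shift-reflexivity. A defining modal formula is □(□q → q).
Suppose □(□q→q) is valid. Take Rxy and set V(q)={w : Ryw}. Then at y, □q holds; since □(□q→q) at x, □q→q at y, so q at y, i.e. Ryy.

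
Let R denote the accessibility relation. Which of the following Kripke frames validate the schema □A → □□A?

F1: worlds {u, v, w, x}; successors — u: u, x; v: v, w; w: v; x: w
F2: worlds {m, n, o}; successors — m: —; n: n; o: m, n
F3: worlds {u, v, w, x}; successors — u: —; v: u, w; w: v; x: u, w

F2

This is the axiom for transitivity; its first-order frame correspondent is ∀x ∀y ∀z (Rxy ∧ Ryz → Rxz).
F1: fails — Rxw and Rwv but not Rxv.
F2: condition met.
F3: fails — Rxw and Rwv but not Rxv.
Valid on: F2.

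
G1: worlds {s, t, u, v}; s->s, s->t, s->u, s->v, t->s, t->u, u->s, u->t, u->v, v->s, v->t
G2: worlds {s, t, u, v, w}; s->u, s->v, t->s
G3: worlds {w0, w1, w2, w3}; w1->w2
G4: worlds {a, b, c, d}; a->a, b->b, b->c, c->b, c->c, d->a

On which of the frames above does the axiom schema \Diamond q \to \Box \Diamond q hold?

G4

Frame correspondent (Sahlqvist): \forall x \forall y \forall z (Rxy \wedge Rxz \to Ryz) — i.e. the Euclidean property.
G1: fails — Rsv and Rsv but not Rvv.
G2: fails — Rsu and Rsu but not Ruu.
G3: fails — Rw1w2 and Rw1w2 but not Rw2w2.
G4: ✓.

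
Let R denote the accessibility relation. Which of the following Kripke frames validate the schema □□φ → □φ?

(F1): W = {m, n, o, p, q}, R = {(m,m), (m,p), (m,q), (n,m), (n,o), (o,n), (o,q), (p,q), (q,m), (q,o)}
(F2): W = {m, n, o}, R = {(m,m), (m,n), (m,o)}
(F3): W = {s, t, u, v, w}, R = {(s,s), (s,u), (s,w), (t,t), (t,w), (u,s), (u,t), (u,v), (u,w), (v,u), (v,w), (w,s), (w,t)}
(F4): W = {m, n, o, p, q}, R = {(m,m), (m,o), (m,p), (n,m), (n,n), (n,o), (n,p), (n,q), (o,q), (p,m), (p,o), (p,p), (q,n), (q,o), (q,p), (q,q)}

(F2), (F4)

This is the axiom for density; its first-order frame correspondent is ∀x ∀y (Rxy → ∃z (Rxz ∧ Rzy)).
(F1): fails — Ron but no z with Roz and Rzn.
(F2): condition met.
(F3): fails — Ruv but no z with Ruz and Rzv.
(F4): condition met.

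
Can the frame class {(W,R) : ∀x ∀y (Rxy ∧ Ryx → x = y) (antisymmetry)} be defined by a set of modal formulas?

Any modally definable frame class is closed under surjective bounded morphisms.
The 4-cycle (worlds w0,w1,w2,w3 with w0→w1→w2→w3→w0) is antisymmetric. Sending even-indexed worlds to a and odd-indexed worlds to b is a surjective bounded morphism onto the two-world frame with a↔b, which is not antisymmetric.
So the class is not modally definable.

Not definable by any modal formula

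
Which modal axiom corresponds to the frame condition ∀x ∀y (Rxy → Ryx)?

p → □◇p

This is symmetry; the standard corresponding axiom is B: p → □◇p.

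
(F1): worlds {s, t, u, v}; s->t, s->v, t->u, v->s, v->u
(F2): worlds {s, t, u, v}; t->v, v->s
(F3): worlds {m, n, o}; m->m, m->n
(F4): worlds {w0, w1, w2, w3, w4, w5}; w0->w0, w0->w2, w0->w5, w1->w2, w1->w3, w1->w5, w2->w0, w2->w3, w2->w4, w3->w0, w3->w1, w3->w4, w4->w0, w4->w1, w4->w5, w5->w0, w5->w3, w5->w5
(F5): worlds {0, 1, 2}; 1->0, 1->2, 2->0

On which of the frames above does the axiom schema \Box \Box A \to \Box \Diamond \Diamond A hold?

Frame correspondent (Sahlqvist): \forall x \forall z (xRz \to \exists w (x R^2 w \wedge z R^2 w)) — i.e. a generalized confluence (Geach) condition.
(F1): fails — sRt but no w with sR²w and tR²w.
(F2): fails — tRv but no w with tR²w and vR²w.
(F3): fails — mRn but no w with mR²w and nR²w.
(F4): condition met.
(F5): fails — 1R0 but no w with 1R²w and 0R²w.
Valid on: (F4).

(F4)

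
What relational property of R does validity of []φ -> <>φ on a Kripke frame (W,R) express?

seriality: forall x exists y Rxy

This is the D axiom.
It corresponds to seriality: forall x exists y Rxy.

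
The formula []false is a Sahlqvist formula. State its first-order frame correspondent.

emptiness of R: forall x forall y ~Rxy

This is the Ver axiom.
Its frame correspondent is emptiness of R — forall x forall y ~Rxy.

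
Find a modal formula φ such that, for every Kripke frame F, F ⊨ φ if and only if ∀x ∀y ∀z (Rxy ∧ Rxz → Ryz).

◇q → □◇q

This is the Euclidean property; the standard corresponding axiom is 5: ◇q → □◇q.
Suppose ◇q→□◇q is valid. Take Rxy, Rxz and set V(q)={y}. Then ◇q at x, so □◇q at x, so ◇q at z, so some w with Rzw has q; w=y, i.e. Rzy. By symmetry of the argument, Ryz.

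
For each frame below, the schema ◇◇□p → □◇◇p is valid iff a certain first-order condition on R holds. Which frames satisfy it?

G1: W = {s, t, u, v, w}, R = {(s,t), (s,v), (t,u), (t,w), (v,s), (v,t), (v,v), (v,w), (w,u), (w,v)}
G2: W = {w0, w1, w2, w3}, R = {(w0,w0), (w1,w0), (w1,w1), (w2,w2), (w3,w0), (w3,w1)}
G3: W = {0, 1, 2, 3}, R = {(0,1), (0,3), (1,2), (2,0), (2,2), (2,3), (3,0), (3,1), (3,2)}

G2, G3

Frame correspondent (Sahlqvist): ∀x ∀y ∀z ((xR²y ∧ xRz) → ∃w (yRw ∧ zR²w)) — i.e. a generalized confluence (Geach) condition.
G1: fails — sR²u, sRt but no w* with uRw* and tR²w*.
G2: satisfies the condition.
G3: satisfies the condition.
Valid on: G2, G3.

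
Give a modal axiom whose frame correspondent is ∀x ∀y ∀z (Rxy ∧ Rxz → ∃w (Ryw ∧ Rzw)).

A defining formula is ◇□q → □◇q (the .2 axiom).
Suppose ◇□q→□◇q is valid. Take Rxy, Rxz and set V(q)={w : Ryw}. Then □q at y so ◇□q at x, so □◇q at x, so ◇q at z, giving w with Rzw and Ryw.

◇□q → □◇q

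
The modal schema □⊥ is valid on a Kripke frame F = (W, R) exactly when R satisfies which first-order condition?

□⊥ is valid iff no world has any successor (otherwise □⊥ fails at any world with one).

Emptiness of R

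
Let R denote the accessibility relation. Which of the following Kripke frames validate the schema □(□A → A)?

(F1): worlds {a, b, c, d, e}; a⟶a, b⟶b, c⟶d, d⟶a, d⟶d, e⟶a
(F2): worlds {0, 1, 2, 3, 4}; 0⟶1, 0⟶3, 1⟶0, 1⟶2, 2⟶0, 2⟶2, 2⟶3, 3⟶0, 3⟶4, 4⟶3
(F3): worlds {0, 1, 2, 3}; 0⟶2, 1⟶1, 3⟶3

This is the axiom for shift-reflexivity; its first-order frame correspondent is ∀x ∀y (Rxy → Ryy).
(F1): ✓.
(F2): fails — R10 but not R00.
(F3): fails — R02 but not R22.

(F1)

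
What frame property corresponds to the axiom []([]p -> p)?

shift-reflexivity: forall x forall y (Rxy -> Ryy)

Suppose □(□p→p) is valid. Take Rxy and set V(p)={w : Ryw}. Then at y, □p holds; since □(□p→p) at x, □p→p at y, so p at y, i.e. Ryy.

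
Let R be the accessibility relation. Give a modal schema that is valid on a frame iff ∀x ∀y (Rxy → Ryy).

The condition is shift-reflexivity. The T□ schema □(□p → p) defines it.
Suppose □(□p→p) is valid. Take Rxy and set V(p)={w : Ryw}. Then at y, □p holds; since □(□p→p) at x, □p→p at y, so p at y, i.e. Ryy.

□(□p → p)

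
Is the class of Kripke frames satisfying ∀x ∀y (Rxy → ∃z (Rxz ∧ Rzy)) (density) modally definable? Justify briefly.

The condition is density. A defining modal formula is □□p → □p.
Suppose □□p→□p is valid. Take Rxy and set V(p)={w : xR²w}. Then □□p at x, so □p at x, so p at y, i.e. ∃z(Rxz∧Rzy).

Definable; □□p → □p defines it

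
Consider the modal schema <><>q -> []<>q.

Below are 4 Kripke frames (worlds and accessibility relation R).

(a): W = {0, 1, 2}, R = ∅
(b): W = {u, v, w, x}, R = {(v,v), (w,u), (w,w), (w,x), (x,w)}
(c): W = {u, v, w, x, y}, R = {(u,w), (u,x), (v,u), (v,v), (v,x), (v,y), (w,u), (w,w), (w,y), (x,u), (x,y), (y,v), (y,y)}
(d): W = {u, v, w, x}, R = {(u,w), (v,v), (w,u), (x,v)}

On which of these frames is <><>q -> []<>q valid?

(a), (d)

The schema corresponds to a generalized confluence (Geach) condition: forall x forall y forall z ((x R^2 y & xRz) -> exists w (y = w & zRw)).
(a): holds.
(b): fails — wR²u, wRu but no t with u=t and uRt.
(c): fails — uR²w, uRx but no t with w=t and xRt.
(d): holds.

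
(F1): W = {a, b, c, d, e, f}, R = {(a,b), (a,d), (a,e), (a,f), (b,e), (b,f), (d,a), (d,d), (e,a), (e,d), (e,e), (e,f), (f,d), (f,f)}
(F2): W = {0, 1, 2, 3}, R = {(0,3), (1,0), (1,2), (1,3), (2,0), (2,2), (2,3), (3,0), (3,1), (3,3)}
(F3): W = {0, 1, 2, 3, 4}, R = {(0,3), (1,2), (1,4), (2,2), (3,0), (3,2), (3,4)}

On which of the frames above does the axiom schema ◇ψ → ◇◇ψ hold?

(F2)

The schema corresponds to a generalized confluence (Geach) condition: ∀x ∀y (xRy → ∃w (y = w ∧ xR²w)).
(F1): fails — aRb but no w with b=w and aR²w.
(F2): satisfies the condition.
(F3): fails — 0R3 but no w with 3=w and 0R²w.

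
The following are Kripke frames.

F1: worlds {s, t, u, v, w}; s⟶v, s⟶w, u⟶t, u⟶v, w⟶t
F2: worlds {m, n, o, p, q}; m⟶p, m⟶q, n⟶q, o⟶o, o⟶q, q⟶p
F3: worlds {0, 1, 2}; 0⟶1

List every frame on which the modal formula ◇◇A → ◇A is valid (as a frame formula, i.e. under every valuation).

Frame correspondent (Sahlqvist): ∀x ∀y ∀z (Rxy ∧ Ryz → Rxz) — i.e. transitivity.
F1: fails — Rsw and Rwt but not Rst.
F2: fails — Rnq and Rqp but not Rnp.
F3: ✓.
Valid on: F3.

F3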